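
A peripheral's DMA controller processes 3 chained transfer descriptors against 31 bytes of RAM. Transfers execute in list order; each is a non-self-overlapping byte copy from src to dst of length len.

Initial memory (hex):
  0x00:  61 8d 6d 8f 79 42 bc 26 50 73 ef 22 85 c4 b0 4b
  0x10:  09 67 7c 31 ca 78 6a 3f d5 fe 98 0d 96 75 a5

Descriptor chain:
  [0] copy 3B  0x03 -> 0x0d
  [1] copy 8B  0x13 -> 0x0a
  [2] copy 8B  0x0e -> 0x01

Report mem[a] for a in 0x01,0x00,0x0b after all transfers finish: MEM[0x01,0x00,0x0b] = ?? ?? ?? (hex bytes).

  after D0: wrote 3B at 0x0d = 8f7942
  after D1: wrote 8B at 0x0a = 31ca786a3fd5fe98
  after D2: wrote 8B at 0x01 = 3fd5fe987c31ca78
query mem[0x01]=0x3f, mem[0x00]=0x61, mem[0x0b]=0xca

MEM[0x01,0x00,0x0b] = 3f 61 ca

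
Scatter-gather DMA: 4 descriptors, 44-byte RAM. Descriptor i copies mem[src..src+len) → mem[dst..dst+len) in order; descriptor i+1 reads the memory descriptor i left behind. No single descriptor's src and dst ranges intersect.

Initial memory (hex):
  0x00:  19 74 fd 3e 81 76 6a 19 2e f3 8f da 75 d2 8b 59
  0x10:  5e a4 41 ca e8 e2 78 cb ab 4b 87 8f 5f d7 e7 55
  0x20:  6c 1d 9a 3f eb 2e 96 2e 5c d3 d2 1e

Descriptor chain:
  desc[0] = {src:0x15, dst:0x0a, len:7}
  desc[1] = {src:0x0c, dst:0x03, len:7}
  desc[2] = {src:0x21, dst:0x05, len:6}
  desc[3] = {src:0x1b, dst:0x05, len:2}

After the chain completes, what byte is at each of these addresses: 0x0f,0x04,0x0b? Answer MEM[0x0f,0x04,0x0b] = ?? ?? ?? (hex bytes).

D0: mem[0x0a..0x10] <- [e2 78 cb ab 4b 87 8f]
D1: mem[0x03..0x09] <- [cb ab 4b 87 8f a4 41]
D2: mem[0x05..0x0a] <- [1d 9a 3f eb 2e 96]
D3: mem[0x05..0x06] <- [8f 5f]
query mem[0x0f]=0x87, mem[0x04]=0xab, mem[0x0b]=0x78

MEM[0x0f,0x04,0x0b] = 87 ab 78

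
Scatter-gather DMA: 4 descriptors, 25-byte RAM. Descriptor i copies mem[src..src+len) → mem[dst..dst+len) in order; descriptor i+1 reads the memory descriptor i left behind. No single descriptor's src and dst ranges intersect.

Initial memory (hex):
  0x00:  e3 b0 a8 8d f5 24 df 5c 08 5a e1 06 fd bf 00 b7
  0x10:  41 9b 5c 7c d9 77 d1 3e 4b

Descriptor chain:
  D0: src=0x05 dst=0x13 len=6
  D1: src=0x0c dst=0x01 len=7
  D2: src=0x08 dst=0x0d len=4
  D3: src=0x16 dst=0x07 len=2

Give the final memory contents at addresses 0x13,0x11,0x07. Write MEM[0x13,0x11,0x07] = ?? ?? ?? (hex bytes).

#0 dst[0x13+6] := {0x24,0xdf,0x5c,0x08,0x5a,0xe1}
#1 dst[0x01+7] := {0xfd,0xbf,0x00,0xb7,0x41,0x9b,0x5c}
#2 dst[0x0d+4] := {0x08,0x5a,0xe1,0x06}
#3 dst[0x07+2] := {0x08,0x5a}
query mem[0x13]=0x24, mem[0x11]=0x9b, mem[0x07]=0x08

MEM[0x13,0x11,0x07] = 24 9b 08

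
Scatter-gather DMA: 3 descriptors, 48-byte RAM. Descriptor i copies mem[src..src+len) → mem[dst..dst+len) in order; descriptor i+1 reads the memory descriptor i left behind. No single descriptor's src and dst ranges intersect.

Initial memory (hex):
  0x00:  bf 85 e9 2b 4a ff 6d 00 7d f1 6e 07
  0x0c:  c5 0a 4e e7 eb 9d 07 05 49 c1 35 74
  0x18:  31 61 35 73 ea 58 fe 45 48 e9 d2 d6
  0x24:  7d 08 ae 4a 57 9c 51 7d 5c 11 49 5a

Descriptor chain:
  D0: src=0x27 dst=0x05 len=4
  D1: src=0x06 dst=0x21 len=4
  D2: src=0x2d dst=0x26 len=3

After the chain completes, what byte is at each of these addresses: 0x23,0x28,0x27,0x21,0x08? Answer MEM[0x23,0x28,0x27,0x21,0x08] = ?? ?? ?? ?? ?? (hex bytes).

MEM[0x23,0x28,0x27,0x21,0x08] = 51 5a 49 57 51

[0] 0x27->0x05 len=4 : 4a 57 9c 51
[1] 0x06->0x21 len=4 : 57 9c 51 f1
[2] 0x2d->0x26 len=3 : 11 49 5a
query mem[0x23]=0x51, mem[0x28]=0x5a, mem[0x27]=0x49, mem[0x21]=0x57, mem[0x08]=0x51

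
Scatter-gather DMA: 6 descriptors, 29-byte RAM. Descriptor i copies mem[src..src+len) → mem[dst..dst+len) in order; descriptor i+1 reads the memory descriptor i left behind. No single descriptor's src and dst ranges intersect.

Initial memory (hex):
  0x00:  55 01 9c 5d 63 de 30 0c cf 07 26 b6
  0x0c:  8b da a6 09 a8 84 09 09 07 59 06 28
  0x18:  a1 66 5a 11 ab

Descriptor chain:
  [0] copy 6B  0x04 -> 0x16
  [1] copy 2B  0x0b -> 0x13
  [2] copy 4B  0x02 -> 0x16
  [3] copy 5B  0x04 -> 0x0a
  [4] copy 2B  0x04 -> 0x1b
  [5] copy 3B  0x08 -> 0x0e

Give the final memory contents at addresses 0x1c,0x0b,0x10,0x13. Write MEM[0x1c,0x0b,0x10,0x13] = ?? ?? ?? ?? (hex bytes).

MEM[0x1c,0x0b,0x10,0x13] = de de 63 b6

[0] 0x04->0x16 len=6 : 63 de 30 0c cf 07
[1] 0x0b->0x13 len=2 : b6 8b
[2] 0x02->0x16 len=4 : 9c 5d 63 de
[3] 0x04->0x0a len=5 : 63 de 30 0c cf
[4] 0x04->0x1b len=2 : 63 de
[5] 0x08->0x0e len=3 : cf 07 63
query mem[0x1c]=0xde, mem[0x0b]=0xde, mem[0x10]=0x63, mem[0x13]=0xb6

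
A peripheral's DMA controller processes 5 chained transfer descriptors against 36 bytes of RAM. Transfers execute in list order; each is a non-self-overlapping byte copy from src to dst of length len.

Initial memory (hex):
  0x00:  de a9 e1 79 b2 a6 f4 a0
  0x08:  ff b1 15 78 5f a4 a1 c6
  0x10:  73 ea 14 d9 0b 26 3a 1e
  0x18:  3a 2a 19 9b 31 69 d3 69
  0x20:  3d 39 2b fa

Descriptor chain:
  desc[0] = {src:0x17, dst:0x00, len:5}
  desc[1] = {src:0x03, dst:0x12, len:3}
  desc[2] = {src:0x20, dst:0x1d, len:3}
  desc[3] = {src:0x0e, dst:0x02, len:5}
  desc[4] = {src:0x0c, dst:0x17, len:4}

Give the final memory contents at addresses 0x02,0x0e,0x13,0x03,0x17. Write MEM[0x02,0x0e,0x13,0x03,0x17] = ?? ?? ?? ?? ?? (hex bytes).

D0: mem[0x00..0x04] <- [1e 3a 2a 19 9b]
D1: mem[0x12..0x14] <- [19 9b a6]
D2: mem[0x1d..0x1f] <- [3d 39 2b]
D3: mem[0x02..0x06] <- [a1 c6 73 ea 19]
D4: mem[0x17..0x1a] <- [5f a4 a1 c6]
query mem[0x02]=0xa1, mem[0x0e]=0xa1, mem[0x13]=0x9b, mem[0x03]=0xc6, mem[0x17]=0x5f

MEM[0x02,0x0e,0x13,0x03,0x17] = a1 a1 9b c6 5f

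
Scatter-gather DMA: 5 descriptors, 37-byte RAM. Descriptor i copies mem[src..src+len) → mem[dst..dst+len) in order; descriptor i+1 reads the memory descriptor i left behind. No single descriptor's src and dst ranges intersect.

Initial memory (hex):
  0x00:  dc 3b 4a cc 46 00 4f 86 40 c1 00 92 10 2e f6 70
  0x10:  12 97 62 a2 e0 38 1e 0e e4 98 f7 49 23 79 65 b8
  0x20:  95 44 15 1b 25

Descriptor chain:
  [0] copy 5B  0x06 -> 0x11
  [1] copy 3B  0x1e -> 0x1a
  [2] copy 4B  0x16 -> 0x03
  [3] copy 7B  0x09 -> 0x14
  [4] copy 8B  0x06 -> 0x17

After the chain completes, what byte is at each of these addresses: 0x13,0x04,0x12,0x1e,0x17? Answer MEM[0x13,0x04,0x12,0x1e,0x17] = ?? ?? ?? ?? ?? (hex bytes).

[0] 0x06->0x11 len=5 : 4f 86 40 c1 00
[1] 0x1e->0x1a len=3 : 65 b8 95
[2] 0x16->0x03 len=4 : 1e 0e e4 98
[3] 0x09->0x14 len=7 : c1 00 92 10 2e f6 70
[4] 0x06->0x17 len=8 : 98 86 40 c1 00 92 10 2e
query mem[0x13]=0x40, mem[0x04]=0x0e, mem[0x12]=0x86, mem[0x1e]=0x2e, mem[0x17]=0x98

MEM[0x13,0x04,0x12,0x1e,0x17] = 40 0e 86 2e 98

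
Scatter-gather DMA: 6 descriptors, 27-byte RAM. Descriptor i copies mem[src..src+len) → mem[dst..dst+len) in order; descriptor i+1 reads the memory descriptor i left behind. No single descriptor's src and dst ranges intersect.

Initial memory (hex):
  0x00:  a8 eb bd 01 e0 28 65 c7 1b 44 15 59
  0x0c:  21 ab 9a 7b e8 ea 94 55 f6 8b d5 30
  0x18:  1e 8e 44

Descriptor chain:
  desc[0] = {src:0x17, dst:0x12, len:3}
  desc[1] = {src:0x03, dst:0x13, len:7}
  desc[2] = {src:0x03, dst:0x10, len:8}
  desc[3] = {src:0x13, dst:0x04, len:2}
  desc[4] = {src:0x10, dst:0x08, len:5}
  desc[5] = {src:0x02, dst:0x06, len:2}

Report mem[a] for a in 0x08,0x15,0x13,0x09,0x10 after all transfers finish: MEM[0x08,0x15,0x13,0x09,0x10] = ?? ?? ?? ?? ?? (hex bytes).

MEM[0x08,0x15,0x13,0x09,0x10] = 01 1b 65 e0 01

#0 dst[0x12+3] := {0x30,0x1e,0x8e}
#1 dst[0x13+7] := {0x01,0xe0,0x28,0x65,0xc7,0x1b,0x44}
#2 dst[0x10+8] := {0x01,0xe0,0x28,0x65,0xc7,0x1b,0x44,0x15}
#3 dst[0x04+2] := {0x65,0xc7}
#4 dst[0x08+5] := {0x01,0xe0,0x28,0x65,0xc7}
#5 dst[0x06+2] := {0xbd,0x01}
query mem[0x08]=0x01, mem[0x15]=0x1b, mem[0x13]=0x65, mem[0x09]=0xe0, mem[0x10]=0x01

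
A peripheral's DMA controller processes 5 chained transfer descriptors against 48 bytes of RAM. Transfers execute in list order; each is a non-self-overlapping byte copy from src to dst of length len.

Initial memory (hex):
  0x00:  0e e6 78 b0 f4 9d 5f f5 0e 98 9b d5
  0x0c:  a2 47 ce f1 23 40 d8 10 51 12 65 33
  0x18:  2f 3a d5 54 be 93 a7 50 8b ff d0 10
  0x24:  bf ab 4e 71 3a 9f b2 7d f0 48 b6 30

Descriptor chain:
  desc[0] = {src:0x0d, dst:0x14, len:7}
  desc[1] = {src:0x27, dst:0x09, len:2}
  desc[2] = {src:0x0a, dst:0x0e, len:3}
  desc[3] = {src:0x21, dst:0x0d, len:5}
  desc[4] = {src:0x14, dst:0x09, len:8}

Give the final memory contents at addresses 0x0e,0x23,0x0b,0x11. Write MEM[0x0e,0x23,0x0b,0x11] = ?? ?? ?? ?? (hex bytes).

D0: mem[0x14..0x1a] <- [47 ce f1 23 40 d8 10]
D1: mem[0x09..0x0a] <- [71 3a]
D2: mem[0x0e..0x10] <- [3a d5 a2]
D3: mem[0x0d..0x11] <- [ff d0 10 bf ab]
D4: mem[0x09..0x10] <- [47 ce f1 23 40 d8 10 54]
query mem[0x0e]=0xd8, mem[0x23]=0x10, mem[0x0b]=0xf1, mem[0x11]=0xab

MEM[0x0e,0x23,0x0b,0x11] = d8 10 f1 ab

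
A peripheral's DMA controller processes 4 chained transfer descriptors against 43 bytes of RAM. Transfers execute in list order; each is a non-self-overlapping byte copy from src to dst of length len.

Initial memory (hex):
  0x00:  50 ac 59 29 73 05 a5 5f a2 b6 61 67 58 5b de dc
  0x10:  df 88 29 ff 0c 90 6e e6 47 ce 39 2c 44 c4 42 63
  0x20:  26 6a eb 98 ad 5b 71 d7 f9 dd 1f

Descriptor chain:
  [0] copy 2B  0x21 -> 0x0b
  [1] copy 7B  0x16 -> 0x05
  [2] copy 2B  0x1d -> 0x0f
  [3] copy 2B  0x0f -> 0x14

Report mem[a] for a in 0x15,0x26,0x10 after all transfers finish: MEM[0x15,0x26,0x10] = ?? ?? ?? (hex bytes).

MEM[0x15,0x26,0x10] = 42 71 42

#0 dst[0x0b+2] := {0x6a,0xeb}
#1 dst[0x05+7] := {0x6e,0xe6,0x47,0xce,0x39,0x2c,0x44}
#2 dst[0x0f+2] := {0xc4,0x42}
#3 dst[0x14+2] := {0xc4,0x42}
query mem[0x15]=0x42, mem[0x26]=0x71, mem[0x10]=0x42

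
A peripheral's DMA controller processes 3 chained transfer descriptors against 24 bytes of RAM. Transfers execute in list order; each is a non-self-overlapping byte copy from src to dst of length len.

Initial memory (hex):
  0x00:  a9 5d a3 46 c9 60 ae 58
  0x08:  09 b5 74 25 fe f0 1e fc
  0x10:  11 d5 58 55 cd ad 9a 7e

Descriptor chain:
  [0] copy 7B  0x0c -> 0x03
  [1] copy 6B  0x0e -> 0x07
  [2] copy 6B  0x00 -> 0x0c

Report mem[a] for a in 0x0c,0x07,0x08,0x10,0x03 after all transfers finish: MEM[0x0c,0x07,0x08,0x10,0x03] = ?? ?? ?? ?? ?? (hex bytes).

  after D0: wrote 7B at 0x03 = fef01efc11d558
  after D1: wrote 6B at 0x07 = 1efc11d55855
  after D2: wrote 6B at 0x0c = a95da3fef01e
query mem[0x0c]=0xa9, mem[0x07]=0x1e, mem[0x08]=0xfc, mem[0x10]=0xf0, mem[0x03]=0xfe

MEM[0x0c,0x07,0x08,0x10,0x03] = a9 1e fc f0 fe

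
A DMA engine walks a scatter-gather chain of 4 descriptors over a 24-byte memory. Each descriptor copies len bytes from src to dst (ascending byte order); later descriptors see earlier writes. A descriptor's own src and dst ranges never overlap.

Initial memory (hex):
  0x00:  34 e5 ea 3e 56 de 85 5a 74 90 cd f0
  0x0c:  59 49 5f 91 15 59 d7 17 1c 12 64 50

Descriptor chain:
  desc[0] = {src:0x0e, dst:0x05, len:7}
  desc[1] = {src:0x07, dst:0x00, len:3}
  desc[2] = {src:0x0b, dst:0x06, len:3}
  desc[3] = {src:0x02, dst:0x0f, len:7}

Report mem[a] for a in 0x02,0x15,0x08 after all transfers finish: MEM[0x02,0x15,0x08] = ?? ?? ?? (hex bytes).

MEM[0x02,0x15,0x08] = d7 49 49

D0: mem[0x05..0x0b] <- [5f 91 15 59 d7 17 1c]
D1: mem[0x00..0x02] <- [15 59 d7]
D2: mem[0x06..0x08] <- [1c 59 49]
D3: mem[0x0f..0x15] <- [d7 3e 56 5f 1c 59 49]
query mem[0x02]=0xd7, mem[0x15]=0x49, mem[0x08]=0x49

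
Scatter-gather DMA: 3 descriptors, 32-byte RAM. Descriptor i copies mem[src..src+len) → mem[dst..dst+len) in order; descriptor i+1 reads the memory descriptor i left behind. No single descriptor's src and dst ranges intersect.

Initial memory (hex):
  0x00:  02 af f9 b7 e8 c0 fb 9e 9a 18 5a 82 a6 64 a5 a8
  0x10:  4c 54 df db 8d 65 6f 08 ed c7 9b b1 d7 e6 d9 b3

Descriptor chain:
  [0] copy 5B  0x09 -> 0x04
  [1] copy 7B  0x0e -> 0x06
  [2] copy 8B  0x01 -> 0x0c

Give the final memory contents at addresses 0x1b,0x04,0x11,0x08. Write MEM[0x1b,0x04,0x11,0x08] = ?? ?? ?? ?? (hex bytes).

MEM[0x1b,0x04,0x11,0x08] = b1 18 a5 4c

#0 dst[0x04+5] := {0x18,0x5a,0x82,0xa6,0x64}
#1 dst[0x06+7] := {0xa5,0xa8,0x4c,0x54,0xdf,0xdb,0x8d}
#2 dst[0x0c+8] := {0xaf,0xf9,0xb7,0x18,0x5a,0xa5,0xa8,0x4c}
query mem[0x1b]=0xb1, mem[0x04]=0x18, mem[0x11]=0xa5, mem[0x08]=0x4c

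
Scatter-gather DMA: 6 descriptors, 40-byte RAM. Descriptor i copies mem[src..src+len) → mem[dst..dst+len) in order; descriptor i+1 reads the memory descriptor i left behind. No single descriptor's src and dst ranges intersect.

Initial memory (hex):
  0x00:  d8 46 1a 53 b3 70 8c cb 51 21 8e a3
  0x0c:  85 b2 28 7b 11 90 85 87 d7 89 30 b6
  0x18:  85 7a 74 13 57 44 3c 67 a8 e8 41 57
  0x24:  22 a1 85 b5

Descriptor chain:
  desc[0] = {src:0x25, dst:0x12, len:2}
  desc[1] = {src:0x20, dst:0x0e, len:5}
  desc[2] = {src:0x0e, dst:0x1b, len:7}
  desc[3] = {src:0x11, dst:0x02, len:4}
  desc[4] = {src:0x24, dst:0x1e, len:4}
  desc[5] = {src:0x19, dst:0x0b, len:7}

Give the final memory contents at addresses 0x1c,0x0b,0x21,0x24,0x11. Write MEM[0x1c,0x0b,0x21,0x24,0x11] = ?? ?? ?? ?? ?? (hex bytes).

  after D0: wrote 2B at 0x12 = a185
  after D1: wrote 5B at 0x0e = a8e8415722
  after D2: wrote 7B at 0x1b = a8e841572285d7
  after D3: wrote 4B at 0x02 = 572285d7
  after D4: wrote 4B at 0x1e = 22a185b5
  after D5: wrote 7B at 0x0b = 7a74a8e84122a1
query mem[0x1c]=0xe8, mem[0x0b]=0x7a, mem[0x21]=0xb5, mem[0x24]=0x22, mem[0x11]=0xa1

MEM[0x1c,0x0b,0x21,0x24,0x11] = e8 7a b5 22 a1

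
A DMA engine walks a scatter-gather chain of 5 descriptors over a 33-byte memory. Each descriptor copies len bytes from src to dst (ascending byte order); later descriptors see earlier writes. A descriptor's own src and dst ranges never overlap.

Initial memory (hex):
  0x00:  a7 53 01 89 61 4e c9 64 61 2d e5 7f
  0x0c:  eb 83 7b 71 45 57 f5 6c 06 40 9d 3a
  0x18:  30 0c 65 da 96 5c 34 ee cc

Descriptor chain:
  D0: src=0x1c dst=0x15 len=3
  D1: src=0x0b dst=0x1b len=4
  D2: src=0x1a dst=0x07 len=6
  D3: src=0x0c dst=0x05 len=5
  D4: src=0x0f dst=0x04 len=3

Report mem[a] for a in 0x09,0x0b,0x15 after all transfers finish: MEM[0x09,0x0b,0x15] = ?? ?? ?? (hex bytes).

MEM[0x09,0x0b,0x15] = 45 7b 96

  after D0: wrote 3B at 0x15 = 965c34
  after D1: wrote 4B at 0x1b = 7feb837b
  after D2: wrote 6B at 0x07 = 657feb837bee
  after D3: wrote 5B at 0x05 = ee837b7145
  after D4: wrote 3B at 0x04 = 714557
query mem[0x09]=0x45, mem[0x0b]=0x7b, mem[0x15]=0x96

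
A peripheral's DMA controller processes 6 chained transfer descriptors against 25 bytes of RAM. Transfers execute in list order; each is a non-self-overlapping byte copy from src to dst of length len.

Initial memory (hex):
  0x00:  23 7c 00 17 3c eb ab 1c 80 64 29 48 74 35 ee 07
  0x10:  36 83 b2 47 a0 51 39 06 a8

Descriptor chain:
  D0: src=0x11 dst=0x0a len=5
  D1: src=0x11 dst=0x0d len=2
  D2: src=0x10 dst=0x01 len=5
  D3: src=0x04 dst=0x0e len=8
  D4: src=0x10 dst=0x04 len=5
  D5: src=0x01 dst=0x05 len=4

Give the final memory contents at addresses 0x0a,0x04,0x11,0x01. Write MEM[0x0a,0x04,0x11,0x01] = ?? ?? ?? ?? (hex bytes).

MEM[0x0a,0x04,0x11,0x01] = 83 ab 1c 36

D0: mem[0x0a..0x0e] <- [83 b2 47 a0 51]
D1: mem[0x0d..0x0e] <- [83 b2]
D2: mem[0x01..0x05] <- [36 83 b2 47 a0]
D3: mem[0x0e..0x15] <- [47 a0 ab 1c 80 64 83 b2]
D4: mem[0x04..0x08] <- [ab 1c 80 64 83]
D5: mem[0x05..0x08] <- [36 83 b2 ab]
query mem[0x0a]=0x83, mem[0x04]=0xab, mem[0x11]=0x1c, mem[0x01]=0x36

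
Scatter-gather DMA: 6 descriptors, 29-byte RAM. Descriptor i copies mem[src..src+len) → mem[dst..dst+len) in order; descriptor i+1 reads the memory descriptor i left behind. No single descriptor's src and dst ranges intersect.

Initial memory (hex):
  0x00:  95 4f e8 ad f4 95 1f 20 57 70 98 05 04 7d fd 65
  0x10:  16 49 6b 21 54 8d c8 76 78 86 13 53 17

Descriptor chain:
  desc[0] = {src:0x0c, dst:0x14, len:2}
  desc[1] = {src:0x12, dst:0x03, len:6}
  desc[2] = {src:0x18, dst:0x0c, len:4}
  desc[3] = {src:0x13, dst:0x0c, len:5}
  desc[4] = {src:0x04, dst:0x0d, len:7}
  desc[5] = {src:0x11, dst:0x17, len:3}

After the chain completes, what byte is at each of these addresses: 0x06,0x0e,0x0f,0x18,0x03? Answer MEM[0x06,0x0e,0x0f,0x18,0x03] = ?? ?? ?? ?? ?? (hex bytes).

MEM[0x06,0x0e,0x0f,0x18,0x03] = 7d 04 7d 70 6b

#0 dst[0x14+2] := {0x04,0x7d}
#1 dst[0x03+6] := {0x6b,0x21,0x04,0x7d,0xc8,0x76}
#2 dst[0x0c+4] := {0x78,0x86,0x13,0x53}
#3 dst[0x0c+5] := {0x21,0x04,0x7d,0xc8,0x76}
#4 dst[0x0d+7] := {0x21,0x04,0x7d,0xc8,0x76,0x70,0x98}
#5 dst[0x17+3] := {0x76,0x70,0x98}
query mem[0x06]=0x7d, mem[0x0e]=0x04, mem[0x0f]=0x7d, mem[0x18]=0x70, mem[0x03]=0x6b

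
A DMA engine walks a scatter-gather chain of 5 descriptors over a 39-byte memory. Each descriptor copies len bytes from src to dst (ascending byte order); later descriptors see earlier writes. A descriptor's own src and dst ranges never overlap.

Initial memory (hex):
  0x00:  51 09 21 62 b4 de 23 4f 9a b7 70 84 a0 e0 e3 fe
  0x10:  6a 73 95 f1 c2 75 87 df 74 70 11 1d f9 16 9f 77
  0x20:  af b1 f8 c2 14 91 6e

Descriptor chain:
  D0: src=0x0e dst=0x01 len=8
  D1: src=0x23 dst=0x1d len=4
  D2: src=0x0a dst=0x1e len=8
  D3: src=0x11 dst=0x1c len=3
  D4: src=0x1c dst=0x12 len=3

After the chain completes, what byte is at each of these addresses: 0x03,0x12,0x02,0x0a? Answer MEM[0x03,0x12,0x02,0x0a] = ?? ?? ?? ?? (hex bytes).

MEM[0x03,0x12,0x02,0x0a] = 6a 73 fe 70

  after D0: wrote 8B at 0x01 = e3fe6a7395f1c275
  after D1: wrote 4B at 0x1d = c214916e
  after D2: wrote 8B at 0x1e = 7084a0e0e3fe6a73
  after D3: wrote 3B at 0x1c = 7395f1
  after D4: wrote 3B at 0x12 = 7395f1
query mem[0x03]=0x6a, mem[0x12]=0x73, mem[0x02]=0xfe, mem[0x0a]=0x70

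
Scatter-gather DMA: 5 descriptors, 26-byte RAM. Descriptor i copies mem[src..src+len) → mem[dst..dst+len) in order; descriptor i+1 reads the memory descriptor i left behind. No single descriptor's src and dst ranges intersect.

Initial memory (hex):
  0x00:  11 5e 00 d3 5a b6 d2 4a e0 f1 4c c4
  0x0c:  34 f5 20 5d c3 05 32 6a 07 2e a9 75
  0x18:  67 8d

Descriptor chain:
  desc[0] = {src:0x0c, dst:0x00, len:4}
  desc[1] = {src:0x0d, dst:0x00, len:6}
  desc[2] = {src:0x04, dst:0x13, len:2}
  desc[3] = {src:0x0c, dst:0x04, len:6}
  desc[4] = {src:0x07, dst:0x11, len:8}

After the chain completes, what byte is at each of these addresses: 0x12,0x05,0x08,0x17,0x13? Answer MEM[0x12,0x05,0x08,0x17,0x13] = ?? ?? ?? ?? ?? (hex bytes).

MEM[0x12,0x05,0x08,0x17,0x13] = c3 f5 c3 f5 05

[0] 0x0c->0x00 len=4 : 34 f5 20 5d
[1] 0x0d->0x00 len=6 : f5 20 5d c3 05 32
[2] 0x04->0x13 len=2 : 05 32
[3] 0x0c->0x04 len=6 : 34 f5 20 5d c3 05
[4] 0x07->0x11 len=8 : 5d c3 05 4c c4 34 f5 20
query mem[0x12]=0xc3, mem[0x05]=0xf5, mem[0x08]=0xc3, mem[0x17]=0xf5, mem[0x13]=0x05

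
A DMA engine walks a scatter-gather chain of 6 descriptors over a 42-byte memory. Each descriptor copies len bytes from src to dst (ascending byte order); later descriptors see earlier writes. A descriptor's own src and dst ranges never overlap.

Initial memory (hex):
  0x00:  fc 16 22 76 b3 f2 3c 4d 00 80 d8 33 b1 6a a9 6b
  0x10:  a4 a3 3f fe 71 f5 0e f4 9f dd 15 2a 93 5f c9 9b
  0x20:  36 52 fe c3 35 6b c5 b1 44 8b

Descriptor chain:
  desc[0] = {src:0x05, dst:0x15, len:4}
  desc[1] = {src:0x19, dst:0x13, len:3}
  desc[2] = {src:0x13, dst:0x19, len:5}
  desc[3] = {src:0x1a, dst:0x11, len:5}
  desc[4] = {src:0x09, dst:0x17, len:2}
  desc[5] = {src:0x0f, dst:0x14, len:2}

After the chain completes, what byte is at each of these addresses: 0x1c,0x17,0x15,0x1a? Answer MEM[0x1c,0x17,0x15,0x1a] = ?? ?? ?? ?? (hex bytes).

MEM[0x1c,0x17,0x15,0x1a] = 3c 80 a4 15

#0 dst[0x15+4] := {0xf2,0x3c,0x4d,0x00}
#1 dst[0x13+3] := {0xdd,0x15,0x2a}
#2 dst[0x19+5] := {0xdd,0x15,0x2a,0x3c,0x4d}
#3 dst[0x11+5] := {0x15,0x2a,0x3c,0x4d,0xc9}
#4 dst[0x17+2] := {0x80,0xd8}
#5 dst[0x14+2] := {0x6b,0xa4}
query mem[0x1c]=0x3c, mem[0x17]=0x80, mem[0x15]=0xa4, mem[0x1a]=0x15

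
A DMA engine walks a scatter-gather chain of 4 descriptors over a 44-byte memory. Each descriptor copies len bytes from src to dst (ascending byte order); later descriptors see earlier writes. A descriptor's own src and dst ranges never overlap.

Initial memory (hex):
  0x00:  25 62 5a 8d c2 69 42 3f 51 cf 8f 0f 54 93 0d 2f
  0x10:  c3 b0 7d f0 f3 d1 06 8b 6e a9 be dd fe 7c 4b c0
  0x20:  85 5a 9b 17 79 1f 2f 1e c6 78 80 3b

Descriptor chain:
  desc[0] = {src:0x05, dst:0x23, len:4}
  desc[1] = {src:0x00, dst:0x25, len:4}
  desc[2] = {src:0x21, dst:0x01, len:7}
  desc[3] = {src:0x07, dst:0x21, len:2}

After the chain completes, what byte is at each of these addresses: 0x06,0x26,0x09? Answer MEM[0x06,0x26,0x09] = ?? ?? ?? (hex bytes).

MEM[0x06,0x26,0x09] = 62 62 cf

D0: mem[0x23..0x26] <- [69 42 3f 51]
D1: mem[0x25..0x28] <- [25 62 5a 8d]
D2: mem[0x01..0x07] <- [5a 9b 69 42 25 62 5a]
D3: mem[0x21..0x22] <- [5a 51]
query mem[0x06]=0x62, mem[0x26]=0x62, mem[0x09]=0xcf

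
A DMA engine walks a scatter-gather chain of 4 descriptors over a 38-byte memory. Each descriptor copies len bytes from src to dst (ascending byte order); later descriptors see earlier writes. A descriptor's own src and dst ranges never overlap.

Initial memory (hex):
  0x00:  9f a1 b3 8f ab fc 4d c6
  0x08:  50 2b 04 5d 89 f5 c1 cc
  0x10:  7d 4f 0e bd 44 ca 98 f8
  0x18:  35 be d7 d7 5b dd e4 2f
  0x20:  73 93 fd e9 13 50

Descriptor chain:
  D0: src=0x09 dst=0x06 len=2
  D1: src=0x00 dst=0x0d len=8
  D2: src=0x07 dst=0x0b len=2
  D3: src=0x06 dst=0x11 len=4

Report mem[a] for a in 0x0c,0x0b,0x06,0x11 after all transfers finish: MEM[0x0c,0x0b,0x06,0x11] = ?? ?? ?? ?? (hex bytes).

  after D0: wrote 2B at 0x06 = 2b04
  after D1: wrote 8B at 0x0d = 9fa1b38fabfc2b04
  after D2: wrote 2B at 0x0b = 0450
  after D3: wrote 4B at 0x11 = 2b04502b
query mem[0x0c]=0x50, mem[0x0b]=0x04, mem[0x06]=0x2b, mem[0x11]=0x2b

MEM[0x0c,0x0b,0x06,0x11] = 50 04 2b 2b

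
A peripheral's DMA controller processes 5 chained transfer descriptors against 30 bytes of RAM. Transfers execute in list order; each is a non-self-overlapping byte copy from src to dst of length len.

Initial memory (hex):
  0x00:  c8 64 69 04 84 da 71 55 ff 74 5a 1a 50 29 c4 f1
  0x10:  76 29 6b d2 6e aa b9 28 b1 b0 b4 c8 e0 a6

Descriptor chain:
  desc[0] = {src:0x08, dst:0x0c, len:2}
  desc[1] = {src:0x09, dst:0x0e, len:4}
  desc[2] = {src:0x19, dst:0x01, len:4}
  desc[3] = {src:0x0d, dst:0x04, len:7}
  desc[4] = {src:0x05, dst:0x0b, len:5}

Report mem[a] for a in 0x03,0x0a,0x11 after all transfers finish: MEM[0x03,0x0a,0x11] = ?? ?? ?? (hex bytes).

MEM[0x03,0x0a,0x11] = c8 d2 ff

D0: mem[0x0c..0x0d] <- [ff 74]
D1: mem[0x0e..0x11] <- [74 5a 1a ff]
D2: mem[0x01..0x04] <- [b0 b4 c8 e0]
D3: mem[0x04..0x0a] <- [74 74 5a 1a ff 6b d2]
D4: mem[0x0b..0x0f] <- [74 5a 1a ff 6b]
query mem[0x03]=0xc8, mem[0x0a]=0xd2, mem[0x11]=0xff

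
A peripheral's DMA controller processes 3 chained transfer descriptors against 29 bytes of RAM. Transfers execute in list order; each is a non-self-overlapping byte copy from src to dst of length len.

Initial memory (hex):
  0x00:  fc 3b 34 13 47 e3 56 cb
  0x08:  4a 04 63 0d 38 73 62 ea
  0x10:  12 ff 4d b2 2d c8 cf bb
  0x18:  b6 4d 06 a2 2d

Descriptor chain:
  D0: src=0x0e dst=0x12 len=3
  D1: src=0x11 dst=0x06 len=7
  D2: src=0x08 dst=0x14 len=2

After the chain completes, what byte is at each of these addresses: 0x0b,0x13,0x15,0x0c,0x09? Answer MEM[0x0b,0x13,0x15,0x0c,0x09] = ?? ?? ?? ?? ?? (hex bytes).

MEM[0x0b,0x13,0x15,0x0c,0x09] = cf ea 12 bb 12

D0: mem[0x12..0x14] <- [62 ea 12]
D1: mem[0x06..0x0c] <- [ff 62 ea 12 c8 cf bb]
D2: mem[0x14..0x15] <- [ea 12]
query mem[0x0b]=0xcf, mem[0x13]=0xea, mem[0x15]=0x12, mem[0x0c]=0xbb, mem[0x09]=0x12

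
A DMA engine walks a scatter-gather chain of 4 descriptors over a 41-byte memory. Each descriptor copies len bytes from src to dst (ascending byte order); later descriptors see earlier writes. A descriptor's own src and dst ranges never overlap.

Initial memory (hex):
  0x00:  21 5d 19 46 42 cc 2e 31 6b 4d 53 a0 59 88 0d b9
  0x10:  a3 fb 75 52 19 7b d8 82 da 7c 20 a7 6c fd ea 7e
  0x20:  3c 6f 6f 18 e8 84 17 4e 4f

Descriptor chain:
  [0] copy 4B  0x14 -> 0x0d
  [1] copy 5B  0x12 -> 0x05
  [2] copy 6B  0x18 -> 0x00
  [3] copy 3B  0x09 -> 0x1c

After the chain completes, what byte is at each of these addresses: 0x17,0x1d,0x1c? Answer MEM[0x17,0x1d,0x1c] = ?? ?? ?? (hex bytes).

MEM[0x17,0x1d,0x1c] = 82 53 d8

D0: mem[0x0d..0x10] <- [19 7b d8 82]
D1: mem[0x05..0x09] <- [75 52 19 7b d8]
D2: mem[0x00..0x05] <- [da 7c 20 a7 6c fd]
D3: mem[0x1c..0x1e] <- [d8 53 a0]
query mem[0x17]=0x82, mem[0x1d]=0x53, mem[0x1c]=0xd8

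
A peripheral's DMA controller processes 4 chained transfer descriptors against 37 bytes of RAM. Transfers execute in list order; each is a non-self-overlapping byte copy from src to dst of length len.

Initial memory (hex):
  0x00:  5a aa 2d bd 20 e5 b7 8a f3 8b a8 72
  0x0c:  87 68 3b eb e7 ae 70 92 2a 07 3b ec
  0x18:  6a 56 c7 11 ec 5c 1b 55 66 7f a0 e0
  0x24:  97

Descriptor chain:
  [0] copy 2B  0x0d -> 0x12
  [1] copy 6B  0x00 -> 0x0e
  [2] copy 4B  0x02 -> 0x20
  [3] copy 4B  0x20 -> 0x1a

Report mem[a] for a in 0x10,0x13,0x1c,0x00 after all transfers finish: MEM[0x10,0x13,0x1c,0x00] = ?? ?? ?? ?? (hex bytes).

MEM[0x10,0x13,0x1c,0x00] = 2d e5 20 5a

[0] 0x0d->0x12 len=2 : 68 3b
[1] 0x00->0x0e len=6 : 5a aa 2d bd 20 e5
[2] 0x02->0x20 len=4 : 2d bd 20 e5
[3] 0x20->0x1a len=4 : 2d bd 20 e5
query mem[0x10]=0x2d, mem[0x13]=0xe5, mem[0x1c]=0x20, mem[0x00]=0x5a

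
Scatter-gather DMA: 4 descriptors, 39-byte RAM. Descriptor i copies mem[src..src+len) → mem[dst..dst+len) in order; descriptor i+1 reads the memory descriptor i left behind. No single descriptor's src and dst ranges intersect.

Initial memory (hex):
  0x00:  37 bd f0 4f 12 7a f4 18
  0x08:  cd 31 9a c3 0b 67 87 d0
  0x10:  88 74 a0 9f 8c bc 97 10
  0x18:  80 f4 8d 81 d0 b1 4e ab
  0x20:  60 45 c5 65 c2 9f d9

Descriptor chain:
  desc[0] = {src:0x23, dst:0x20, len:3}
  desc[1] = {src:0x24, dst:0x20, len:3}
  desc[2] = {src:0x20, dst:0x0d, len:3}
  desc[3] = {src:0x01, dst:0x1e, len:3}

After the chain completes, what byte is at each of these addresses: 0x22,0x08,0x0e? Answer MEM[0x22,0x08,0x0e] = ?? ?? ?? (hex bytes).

  after D0: wrote 3B at 0x20 = 65c29f
  after D1: wrote 3B at 0x20 = c29fd9
  after D2: wrote 3B at 0x0d = c29fd9
  after D3: wrote 3B at 0x1e = bdf04f
query mem[0x22]=0xd9, mem[0x08]=0xcd, mem[0x0e]=0x9f

MEM[0x22,0x08,0x0e] = d9 cd 9f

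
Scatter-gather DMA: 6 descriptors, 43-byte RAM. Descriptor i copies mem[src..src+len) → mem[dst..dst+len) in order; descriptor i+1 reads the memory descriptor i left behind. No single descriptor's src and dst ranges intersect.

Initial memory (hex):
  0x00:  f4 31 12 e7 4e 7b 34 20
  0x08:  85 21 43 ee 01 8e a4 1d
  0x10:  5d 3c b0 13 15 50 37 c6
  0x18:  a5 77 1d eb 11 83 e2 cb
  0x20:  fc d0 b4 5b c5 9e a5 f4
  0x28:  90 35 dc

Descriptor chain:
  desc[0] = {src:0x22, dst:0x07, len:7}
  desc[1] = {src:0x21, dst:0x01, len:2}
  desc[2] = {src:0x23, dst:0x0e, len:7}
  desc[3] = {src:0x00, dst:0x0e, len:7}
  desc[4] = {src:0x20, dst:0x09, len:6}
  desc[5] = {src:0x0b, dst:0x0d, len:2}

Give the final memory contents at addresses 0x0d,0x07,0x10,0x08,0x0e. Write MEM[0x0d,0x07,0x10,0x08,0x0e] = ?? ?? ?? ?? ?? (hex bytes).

MEM[0x0d,0x07,0x10,0x08,0x0e] = b4 b4 b4 5b 5b

#0 dst[0x07+7] := {0xb4,0x5b,0xc5,0x9e,0xa5,0xf4,0x90}
#1 dst[0x01+2] := {0xd0,0xb4}
#2 dst[0x0e+7] := {0x5b,0xc5,0x9e,0xa5,0xf4,0x90,0x35}
#3 dst[0x0e+7] := {0xf4,0xd0,0xb4,0xe7,0x4e,0x7b,0x34}
#4 dst[0x09+6] := {0xfc,0xd0,0xb4,0x5b,0xc5,0x9e}
#5 dst[0x0d+2] := {0xb4,0x5b}
query mem[0x0d]=0xb4, mem[0x07]=0xb4, mem[0x10]=0xb4, mem[0x08]=0x5b, mem[0x0e]=0x5b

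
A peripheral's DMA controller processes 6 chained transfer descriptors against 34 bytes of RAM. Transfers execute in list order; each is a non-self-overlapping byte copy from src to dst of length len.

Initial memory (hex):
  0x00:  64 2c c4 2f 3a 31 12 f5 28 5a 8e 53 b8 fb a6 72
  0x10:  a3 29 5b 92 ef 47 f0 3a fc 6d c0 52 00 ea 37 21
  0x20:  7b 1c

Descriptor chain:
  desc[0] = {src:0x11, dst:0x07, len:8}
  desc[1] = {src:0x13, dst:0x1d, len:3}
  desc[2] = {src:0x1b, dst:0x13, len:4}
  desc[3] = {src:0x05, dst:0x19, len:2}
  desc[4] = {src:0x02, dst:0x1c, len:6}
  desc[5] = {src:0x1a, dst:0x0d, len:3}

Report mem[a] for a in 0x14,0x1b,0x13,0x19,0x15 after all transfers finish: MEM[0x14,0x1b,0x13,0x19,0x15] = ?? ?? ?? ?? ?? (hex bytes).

MEM[0x14,0x1b,0x13,0x19,0x15] = 00 52 52 31 92

[0] 0x11->0x07 len=8 : 29 5b 92 ef 47 f0 3a fc
[1] 0x13->0x1d len=3 : 92 ef 47
[2] 0x1b->0x13 len=4 : 52 00 92 ef
[3] 0x05->0x19 len=2 : 31 12
[4] 0x02->0x1c len=6 : c4 2f 3a 31 12 29
[5] 0x1a->0x0d len=3 : 12 52 c4
query mem[0x14]=0x00, mem[0x1b]=0x52, mem[0x13]=0x52, mem[0x19]=0x31, mem[0x15]=0x92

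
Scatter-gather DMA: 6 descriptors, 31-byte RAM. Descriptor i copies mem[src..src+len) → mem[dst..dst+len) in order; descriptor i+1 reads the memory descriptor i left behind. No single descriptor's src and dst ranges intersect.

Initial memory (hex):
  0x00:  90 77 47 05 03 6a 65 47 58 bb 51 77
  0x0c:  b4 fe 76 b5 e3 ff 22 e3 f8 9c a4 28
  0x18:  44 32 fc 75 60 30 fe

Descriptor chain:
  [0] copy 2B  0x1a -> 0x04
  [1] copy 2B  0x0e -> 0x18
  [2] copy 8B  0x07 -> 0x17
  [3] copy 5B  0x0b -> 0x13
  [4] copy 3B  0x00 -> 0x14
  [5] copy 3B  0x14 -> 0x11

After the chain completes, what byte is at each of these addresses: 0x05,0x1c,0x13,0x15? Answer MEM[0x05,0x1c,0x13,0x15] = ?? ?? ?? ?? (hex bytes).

D0: mem[0x04..0x05] <- [fc 75]
D1: mem[0x18..0x19] <- [76 b5]
D2: mem[0x17..0x1e] <- [47 58 bb 51 77 b4 fe 76]
D3: mem[0x13..0x17] <- [77 b4 fe 76 b5]
D4: mem[0x14..0x16] <- [90 77 47]
D5: mem[0x11..0x13] <- [90 77 47]
query mem[0x05]=0x75, mem[0x1c]=0xb4, mem[0x13]=0x47, mem[0x15]=0x77

MEM[0x05,0x1c,0x13,0x15] = 75 b4 47 77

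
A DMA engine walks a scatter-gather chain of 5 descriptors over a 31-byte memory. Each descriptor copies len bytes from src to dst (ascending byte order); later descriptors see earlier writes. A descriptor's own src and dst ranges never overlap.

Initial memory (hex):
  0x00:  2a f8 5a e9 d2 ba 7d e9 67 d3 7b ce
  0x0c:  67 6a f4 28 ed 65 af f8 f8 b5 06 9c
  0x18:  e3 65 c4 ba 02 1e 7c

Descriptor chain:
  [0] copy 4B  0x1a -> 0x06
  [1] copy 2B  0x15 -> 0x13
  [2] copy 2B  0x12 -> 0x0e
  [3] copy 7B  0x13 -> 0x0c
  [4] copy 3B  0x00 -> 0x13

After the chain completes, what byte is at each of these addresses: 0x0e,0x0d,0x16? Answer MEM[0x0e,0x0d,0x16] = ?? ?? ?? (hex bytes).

MEM[0x0e,0x0d,0x16] = b5 06 06

#0 dst[0x06+4] := {0xc4,0xba,0x02,0x1e}
#1 dst[0x13+2] := {0xb5,0x06}
#2 dst[0x0e+2] := {0xaf,0xb5}
#3 dst[0x0c+7] := {0xb5,0x06,0xb5,0x06,0x9c,0xe3,0x65}
#4 dst[0x13+3] := {0x2a,0xf8,0x5a}
query mem[0x0e]=0xb5, mem[0x0d]=0x06, mem[0x16]=0x06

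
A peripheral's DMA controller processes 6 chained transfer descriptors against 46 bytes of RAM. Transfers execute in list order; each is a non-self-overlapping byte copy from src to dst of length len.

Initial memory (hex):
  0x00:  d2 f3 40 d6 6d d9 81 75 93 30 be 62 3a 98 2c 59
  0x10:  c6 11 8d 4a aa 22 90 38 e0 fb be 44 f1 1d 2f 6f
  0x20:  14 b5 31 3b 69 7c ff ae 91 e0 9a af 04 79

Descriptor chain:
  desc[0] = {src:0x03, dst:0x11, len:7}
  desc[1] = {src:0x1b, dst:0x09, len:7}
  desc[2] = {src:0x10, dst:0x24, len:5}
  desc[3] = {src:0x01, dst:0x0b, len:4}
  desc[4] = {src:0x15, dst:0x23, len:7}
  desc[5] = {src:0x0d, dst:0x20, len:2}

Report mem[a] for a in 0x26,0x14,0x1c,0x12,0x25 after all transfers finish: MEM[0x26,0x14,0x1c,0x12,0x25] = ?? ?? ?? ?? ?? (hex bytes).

D0: mem[0x11..0x17] <- [d6 6d d9 81 75 93 30]
D1: mem[0x09..0x0f] <- [44 f1 1d 2f 6f 14 b5]
D2: mem[0x24..0x28] <- [c6 d6 6d d9 81]
D3: mem[0x0b..0x0e] <- [f3 40 d6 6d]
D4: mem[0x23..0x29] <- [75 93 30 e0 fb be 44]
D5: mem[0x20..0x21] <- [d6 6d]
query mem[0x26]=0xe0, mem[0x14]=0x81, mem[0x1c]=0xf1, mem[0x12]=0x6d, mem[0x25]=0x30

MEM[0x26,0x14,0x1c,0x12,0x25] = e0 81 f1 6d 30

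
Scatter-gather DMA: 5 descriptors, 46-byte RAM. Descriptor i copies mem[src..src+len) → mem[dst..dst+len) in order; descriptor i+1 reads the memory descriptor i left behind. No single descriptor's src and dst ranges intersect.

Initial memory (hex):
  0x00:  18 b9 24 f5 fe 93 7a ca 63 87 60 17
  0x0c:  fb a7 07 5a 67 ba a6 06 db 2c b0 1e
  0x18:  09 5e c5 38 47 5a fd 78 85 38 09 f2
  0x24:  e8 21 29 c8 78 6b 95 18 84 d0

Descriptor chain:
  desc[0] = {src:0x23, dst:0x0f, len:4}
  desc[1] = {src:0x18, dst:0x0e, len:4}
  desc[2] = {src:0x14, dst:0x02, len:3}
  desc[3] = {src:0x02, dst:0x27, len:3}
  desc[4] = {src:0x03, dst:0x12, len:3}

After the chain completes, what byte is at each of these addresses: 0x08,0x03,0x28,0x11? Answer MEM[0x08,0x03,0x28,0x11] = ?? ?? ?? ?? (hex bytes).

MEM[0x08,0x03,0x28,0x11] = 63 2c 2c 38

#0 dst[0x0f+4] := {0xf2,0xe8,0x21,0x29}
#1 dst[0x0e+4] := {0x09,0x5e,0xc5,0x38}
#2 dst[0x02+3] := {0xdb,0x2c,0xb0}
#3 dst[0x27+3] := {0xdb,0x2c,0xb0}
#4 dst[0x12+3] := {0x2c,0xb0,0x93}
query mem[0x08]=0x63, mem[0x03]=0x2c, mem[0x28]=0x2c, mem[0x11]=0x38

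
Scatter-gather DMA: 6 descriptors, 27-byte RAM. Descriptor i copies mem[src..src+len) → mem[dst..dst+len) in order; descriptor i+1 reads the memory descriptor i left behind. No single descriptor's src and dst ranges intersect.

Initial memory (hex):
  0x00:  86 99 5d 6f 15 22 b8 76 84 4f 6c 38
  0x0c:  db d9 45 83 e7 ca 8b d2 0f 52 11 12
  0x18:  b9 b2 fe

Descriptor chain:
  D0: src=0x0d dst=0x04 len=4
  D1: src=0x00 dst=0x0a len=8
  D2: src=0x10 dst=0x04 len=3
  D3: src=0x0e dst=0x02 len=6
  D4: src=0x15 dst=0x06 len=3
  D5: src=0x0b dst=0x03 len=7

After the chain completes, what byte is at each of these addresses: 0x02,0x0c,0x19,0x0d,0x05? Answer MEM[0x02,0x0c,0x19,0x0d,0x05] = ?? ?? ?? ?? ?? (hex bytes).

MEM[0x02,0x0c,0x19,0x0d,0x05] = d9 5d b2 6f 6f

D0: mem[0x04..0x07] <- [d9 45 83 e7]
D1: mem[0x0a..0x11] <- [86 99 5d 6f d9 45 83 e7]
D2: mem[0x04..0x06] <- [83 e7 8b]
D3: mem[0x02..0x07] <- [d9 45 83 e7 8b d2]
D4: mem[0x06..0x08] <- [52 11 12]
D5: mem[0x03..0x09] <- [99 5d 6f d9 45 83 e7]
query mem[0x02]=0xd9, mem[0x0c]=0x5d, mem[0x19]=0xb2, mem[0x0d]=0x6f, mem[0x05]=0x6f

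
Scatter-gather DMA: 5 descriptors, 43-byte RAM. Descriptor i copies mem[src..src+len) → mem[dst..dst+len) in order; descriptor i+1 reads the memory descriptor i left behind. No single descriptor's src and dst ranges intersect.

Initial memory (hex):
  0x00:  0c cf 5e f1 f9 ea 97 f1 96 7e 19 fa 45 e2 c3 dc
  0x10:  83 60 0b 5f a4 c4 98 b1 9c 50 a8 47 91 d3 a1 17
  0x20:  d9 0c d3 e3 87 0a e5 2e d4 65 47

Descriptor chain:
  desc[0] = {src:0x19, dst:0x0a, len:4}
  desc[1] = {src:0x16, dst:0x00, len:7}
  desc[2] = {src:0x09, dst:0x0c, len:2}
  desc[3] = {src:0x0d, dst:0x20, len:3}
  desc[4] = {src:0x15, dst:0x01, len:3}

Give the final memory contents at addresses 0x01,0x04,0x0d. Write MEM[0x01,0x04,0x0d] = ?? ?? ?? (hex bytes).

#0 dst[0x0a+4] := {0x50,0xa8,0x47,0x91}
#1 dst[0x00+7] := {0x98,0xb1,0x9c,0x50,0xa8,0x47,0x91}
#2 dst[0x0c+2] := {0x7e,0x50}
#3 dst[0x20+3] := {0x50,0xc3,0xdc}
#4 dst[0x01+3] := {0xc4,0x98,0xb1}
query mem[0x01]=0xc4, mem[0x04]=0xa8, mem[0x0d]=0x50

MEM[0x01,0x04,0x0d] = c4 a8 50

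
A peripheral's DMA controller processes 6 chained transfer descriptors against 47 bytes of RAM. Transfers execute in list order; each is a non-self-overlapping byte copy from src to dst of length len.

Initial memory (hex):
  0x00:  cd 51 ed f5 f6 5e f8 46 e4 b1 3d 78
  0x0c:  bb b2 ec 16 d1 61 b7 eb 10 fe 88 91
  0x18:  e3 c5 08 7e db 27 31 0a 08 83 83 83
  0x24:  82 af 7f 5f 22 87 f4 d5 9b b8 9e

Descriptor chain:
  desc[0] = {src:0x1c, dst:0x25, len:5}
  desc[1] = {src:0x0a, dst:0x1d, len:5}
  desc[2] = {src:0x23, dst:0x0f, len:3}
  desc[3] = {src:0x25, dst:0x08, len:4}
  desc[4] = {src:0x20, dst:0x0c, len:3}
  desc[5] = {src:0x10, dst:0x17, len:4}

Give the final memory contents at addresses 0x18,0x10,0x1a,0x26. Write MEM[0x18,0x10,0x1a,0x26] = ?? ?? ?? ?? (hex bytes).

MEM[0x18,0x10,0x1a,0x26] = db 82 eb 27

D0: mem[0x25..0x29] <- [db 27 31 0a 08]
D1: mem[0x1d..0x21] <- [3d 78 bb b2 ec]
D2: mem[0x0f..0x11] <- [83 82 db]
D3: mem[0x08..0x0b] <- [db 27 31 0a]
D4: mem[0x0c..0x0e] <- [b2 ec 83]
D5: mem[0x17..0x1a] <- [82 db b7 eb]
query mem[0x18]=0xdb, mem[0x10]=0x82, mem[0x1a]=0xeb, mem[0x26]=0x27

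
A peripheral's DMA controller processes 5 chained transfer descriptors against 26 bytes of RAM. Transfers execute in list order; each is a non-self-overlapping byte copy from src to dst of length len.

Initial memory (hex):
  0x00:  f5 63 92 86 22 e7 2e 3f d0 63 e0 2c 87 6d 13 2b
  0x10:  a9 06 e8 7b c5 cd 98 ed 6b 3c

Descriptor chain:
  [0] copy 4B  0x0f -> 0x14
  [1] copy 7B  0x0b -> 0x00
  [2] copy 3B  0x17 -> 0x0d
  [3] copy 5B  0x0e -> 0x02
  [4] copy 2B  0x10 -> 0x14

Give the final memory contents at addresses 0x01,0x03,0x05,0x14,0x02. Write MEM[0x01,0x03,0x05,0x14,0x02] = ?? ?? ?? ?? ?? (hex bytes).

MEM[0x01,0x03,0x05,0x14,0x02] = 87 3c 06 a9 6b

#0 dst[0x14+4] := {0x2b,0xa9,0x06,0xe8}
#1 dst[0x00+7] := {0x2c,0x87,0x6d,0x13,0x2b,0xa9,0x06}
#2 dst[0x0d+3] := {0xe8,0x6b,0x3c}
#3 dst[0x02+5] := {0x6b,0x3c,0xa9,0x06,0xe8}
#4 dst[0x14+2] := {0xa9,0x06}
query mem[0x01]=0x87, mem[0x03]=0x3c, mem[0x05]=0x06, mem[0x14]=0xa9, mem[0x02]=0x6b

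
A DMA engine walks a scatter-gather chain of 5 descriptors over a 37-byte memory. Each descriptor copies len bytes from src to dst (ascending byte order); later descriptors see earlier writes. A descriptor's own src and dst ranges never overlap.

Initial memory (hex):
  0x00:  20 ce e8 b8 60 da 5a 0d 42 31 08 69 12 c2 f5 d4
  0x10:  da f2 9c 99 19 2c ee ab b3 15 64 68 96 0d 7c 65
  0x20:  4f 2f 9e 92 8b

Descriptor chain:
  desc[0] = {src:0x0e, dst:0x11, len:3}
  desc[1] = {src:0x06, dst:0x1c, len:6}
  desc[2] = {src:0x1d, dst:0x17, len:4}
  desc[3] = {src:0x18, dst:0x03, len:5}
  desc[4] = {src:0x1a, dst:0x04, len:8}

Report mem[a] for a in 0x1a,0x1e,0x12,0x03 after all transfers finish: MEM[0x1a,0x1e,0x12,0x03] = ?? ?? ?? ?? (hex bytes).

MEM[0x1a,0x1e,0x12,0x03] = 08 42 d4 42

[0] 0x0e->0x11 len=3 : f5 d4 da
[1] 0x06->0x1c len=6 : 5a 0d 42 31 08 69
[2] 0x1d->0x17 len=4 : 0d 42 31 08
[3] 0x18->0x03 len=5 : 42 31 08 68 5a
[4] 0x1a->0x04 len=8 : 08 68 5a 0d 42 31 08 69
query mem[0x1a]=0x08, mem[0x1e]=0x42, mem[0x12]=0xd4, mem[0x03]=0x42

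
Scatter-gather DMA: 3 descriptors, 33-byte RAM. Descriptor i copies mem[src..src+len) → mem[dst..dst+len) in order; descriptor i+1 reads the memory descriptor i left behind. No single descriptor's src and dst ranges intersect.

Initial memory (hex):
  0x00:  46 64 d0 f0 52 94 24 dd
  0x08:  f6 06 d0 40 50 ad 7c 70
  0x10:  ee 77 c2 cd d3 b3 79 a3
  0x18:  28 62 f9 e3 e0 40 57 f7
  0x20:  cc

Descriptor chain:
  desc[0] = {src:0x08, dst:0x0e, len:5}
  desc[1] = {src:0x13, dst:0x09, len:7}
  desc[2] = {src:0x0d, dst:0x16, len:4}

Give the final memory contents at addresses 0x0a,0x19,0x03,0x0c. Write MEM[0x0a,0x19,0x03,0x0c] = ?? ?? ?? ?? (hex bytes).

MEM[0x0a,0x19,0x03,0x0c] = d3 d0 f0 79

  after D0: wrote 5B at 0x0e = f606d04050
  after D1: wrote 7B at 0x09 = cdd3b379a32862
  after D2: wrote 4B at 0x16 = a32862d0
query mem[0x0a]=0xd3, mem[0x19]=0xd0, mem[0x03]=0xf0, mem[0x0c]=0x79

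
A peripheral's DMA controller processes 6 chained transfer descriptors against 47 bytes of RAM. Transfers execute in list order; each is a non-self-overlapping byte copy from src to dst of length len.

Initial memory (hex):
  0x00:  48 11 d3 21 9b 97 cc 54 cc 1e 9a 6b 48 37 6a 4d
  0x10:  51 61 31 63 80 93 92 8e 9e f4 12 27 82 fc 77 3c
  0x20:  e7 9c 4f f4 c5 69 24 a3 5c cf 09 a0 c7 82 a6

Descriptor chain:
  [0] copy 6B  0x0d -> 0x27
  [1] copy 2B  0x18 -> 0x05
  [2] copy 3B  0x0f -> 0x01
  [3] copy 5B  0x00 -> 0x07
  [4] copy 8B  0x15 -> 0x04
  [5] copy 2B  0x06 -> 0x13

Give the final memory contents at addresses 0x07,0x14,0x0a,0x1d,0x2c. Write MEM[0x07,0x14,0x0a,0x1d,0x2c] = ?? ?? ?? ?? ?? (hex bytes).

MEM[0x07,0x14,0x0a,0x1d,0x2c] = 9e 9e 27 fc 31

[0] 0x0d->0x27 len=6 : 37 6a 4d 51 61 31
[1] 0x18->0x05 len=2 : 9e f4
[2] 0x0f->0x01 len=3 : 4d 51 61
[3] 0x00->0x07 len=5 : 48 4d 51 61 9b
[4] 0x15->0x04 len=8 : 93 92 8e 9e f4 12 27 82
[5] 0x06->0x13 len=2 : 8e 9e
query mem[0x07]=0x9e, mem[0x14]=0x9e, mem[0x0a]=0x27, mem[0x1d]=0xfc, mem[0x2c]=0x31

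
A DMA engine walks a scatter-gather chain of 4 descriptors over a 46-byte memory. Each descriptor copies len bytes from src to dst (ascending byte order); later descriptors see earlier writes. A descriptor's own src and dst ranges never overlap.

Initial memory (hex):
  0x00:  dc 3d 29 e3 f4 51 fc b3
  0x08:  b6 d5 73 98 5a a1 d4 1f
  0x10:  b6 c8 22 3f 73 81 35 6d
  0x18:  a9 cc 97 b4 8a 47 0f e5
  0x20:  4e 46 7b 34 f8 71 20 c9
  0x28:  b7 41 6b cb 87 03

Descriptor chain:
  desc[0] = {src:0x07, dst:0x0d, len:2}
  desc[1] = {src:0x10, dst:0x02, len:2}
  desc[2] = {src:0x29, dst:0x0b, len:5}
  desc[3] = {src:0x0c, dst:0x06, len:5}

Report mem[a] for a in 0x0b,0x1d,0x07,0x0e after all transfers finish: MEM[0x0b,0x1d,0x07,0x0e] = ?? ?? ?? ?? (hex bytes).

#0 dst[0x0d+2] := {0xb3,0xb6}
#1 dst[0x02+2] := {0xb6,0xc8}
#2 dst[0x0b+5] := {0x41,0x6b,0xcb,0x87,0x03}
#3 dst[0x06+5] := {0x6b,0xcb,0x87,0x03,0xb6}
query mem[0x0b]=0x41, mem[0x1d]=0x47, mem[0x07]=0xcb, mem[0x0e]=0x87

MEM[0x0b,0x1d,0x07,0x0e] = 41 47 cb 87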